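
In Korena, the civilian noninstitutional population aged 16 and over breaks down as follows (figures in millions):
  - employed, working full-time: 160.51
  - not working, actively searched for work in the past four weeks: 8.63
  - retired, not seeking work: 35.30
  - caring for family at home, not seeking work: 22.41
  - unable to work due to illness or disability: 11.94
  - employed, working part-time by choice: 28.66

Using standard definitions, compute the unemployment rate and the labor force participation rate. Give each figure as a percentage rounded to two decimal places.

Unemployment rate ≈ 4.36%; labor force participation rate ≈ 73.96%.

Employed = 160.51 + 28.66 = 189.17 million.
Unemployed = 8.63 million.
Labor force = 189.17 + 8.63 = 197.80 million.
Not in labor force = 35.30 + 22.41 + 11.94 = 69.65 million (those not working and not actively searching are outside the labor force).
Civilian working-age population = 197.80 + 69.65 = 267.45 million.
Unemployment rate = 8.63 / 197.80 = 4.36%.
Labor force participation rate = 197.80 / 267.45 = 73.96%.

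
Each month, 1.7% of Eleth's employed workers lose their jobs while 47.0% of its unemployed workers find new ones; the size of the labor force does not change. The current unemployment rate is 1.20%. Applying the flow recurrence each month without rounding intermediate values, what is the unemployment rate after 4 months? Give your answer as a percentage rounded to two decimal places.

With a fixed labor force, u_{t+1} = u_t + s·(1−u_t) − f·u_t = u_t·(1−s−f) + s.
Here 1−s−f = 0.513 and s = 0.017.
u_1 = 0.012000 × 0.513 + 0.017 = 0.023156.
u_2 = 0.023156 × 0.513 + 0.017 = 0.028879.
u_3 = 0.028879 × 0.513 + 0.017 = 0.031815.
u_4 = 0.031815 × 0.513 + 0.017 = 0.033321.

Unemployment rate after four months ≈ 3.33%.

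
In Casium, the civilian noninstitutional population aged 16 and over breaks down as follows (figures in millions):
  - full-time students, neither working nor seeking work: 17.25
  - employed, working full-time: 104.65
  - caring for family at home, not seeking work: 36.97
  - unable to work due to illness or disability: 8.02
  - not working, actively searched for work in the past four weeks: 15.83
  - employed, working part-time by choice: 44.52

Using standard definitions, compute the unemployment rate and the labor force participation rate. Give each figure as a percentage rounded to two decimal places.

Unemployment rate ≈ 9.59%; labor force participation rate ≈ 72.61%.

Employed = 104.65 + 44.52 = 149.17 million.
Unemployed = 15.83 million.
Labor force = 149.17 + 15.83 = 165.00 million.
Not in labor force = 17.25 + 36.97 + 8.02 = 62.24 million (those not working and not actively searching are outside the labor force).
Civilian working-age population = 165.00 + 62.24 = 227.24 million.
Unemployment rate = 15.83 / 165.00 = 9.59%.
Labor force participation rate = 165.00 / 227.24 = 72.61%.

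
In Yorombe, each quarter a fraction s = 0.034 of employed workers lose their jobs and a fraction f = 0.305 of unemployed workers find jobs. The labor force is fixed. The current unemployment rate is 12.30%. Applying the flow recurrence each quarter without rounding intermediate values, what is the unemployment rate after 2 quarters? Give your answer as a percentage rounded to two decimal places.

With a fixed labor force, u_{t+1} = u_t + s·(1−u_t) − f·u_t = u_t·(1−s−f) + s.
Here 1−s−f = 0.661 and s = 0.034.
u_1 = 0.123000 × 0.661 + 0.034 = 0.115303.
u_2 = 0.115303 × 0.661 + 0.034 = 0.110215.

Unemployment rate after two quarters ≈ 11.02%.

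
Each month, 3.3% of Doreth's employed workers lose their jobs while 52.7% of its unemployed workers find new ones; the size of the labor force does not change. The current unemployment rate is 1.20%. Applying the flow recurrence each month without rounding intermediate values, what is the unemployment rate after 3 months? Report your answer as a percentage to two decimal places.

With a fixed labor force, u_{t+1} = u_t + s·(1−u_t) − f·u_t = u_t·(1−s−f) + s.
Here 1−s−f = 0.440 and s = 0.033.
u_1 = 0.012000 × 0.440 + 0.033 = 0.038280.
u_2 = 0.038280 × 0.440 + 0.033 = 0.049843.
u_3 = 0.049843 × 0.440 + 0.033 = 0.054931.

Unemployment rate after three months ≈ 5.49%.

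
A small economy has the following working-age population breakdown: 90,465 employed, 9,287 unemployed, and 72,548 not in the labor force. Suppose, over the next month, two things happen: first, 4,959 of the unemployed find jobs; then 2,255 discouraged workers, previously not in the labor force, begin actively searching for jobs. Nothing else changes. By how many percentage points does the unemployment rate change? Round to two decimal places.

Initially, labor force = 90,465 + 9,287 = 99,752, so u = 9,287/99,752 = 9.31%.
After the first change, unemployed falls and employed rises by 4,959; labor force unchanged → E = 95,424, U = 4,328, labor force = 99,752.
After the second change, unemployed and labor force both rise by 2,255 → E = 95,424, U = 6,583, labor force = 102,007.
New unemployment rate = 6,583 / 102,007 = 6.45%.
Change = 6.45% − 9.31% = −2.86 percentage points.

The unemployment rate changes by −2.86 percentage points.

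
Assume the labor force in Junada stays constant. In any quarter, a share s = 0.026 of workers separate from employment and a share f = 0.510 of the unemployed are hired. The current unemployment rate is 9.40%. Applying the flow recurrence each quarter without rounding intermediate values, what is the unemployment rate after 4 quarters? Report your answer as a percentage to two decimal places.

Unemployment rate after four quarters ≈ 5.06%.

With a fixed labor force, u_{t+1} = u_t + s·(1−u_t) − f·u_t = u_t·(1−s−f) + s.
Here 1−s−f = 0.464 and s = 0.026.
u_1 = 0.094000 × 0.464 + 0.026 = 0.069616.
u_2 = 0.069616 × 0.464 + 0.026 = 0.058302.
u_3 = 0.058302 × 0.464 + 0.026 = 0.053052.
u_4 = 0.053052 × 0.464 + 0.026 = 0.050616.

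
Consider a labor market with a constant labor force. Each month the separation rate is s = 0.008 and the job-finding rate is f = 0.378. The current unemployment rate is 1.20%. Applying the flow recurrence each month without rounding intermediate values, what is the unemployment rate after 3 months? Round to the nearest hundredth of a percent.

Unemployment rate after three months ≈ 1.87%.

With a fixed labor force, u_{t+1} = u_t + s·(1−u_t) − f·u_t = u_t·(1−s−f) + s.
Here 1−s−f = 0.614 and s = 0.008.
u_1 = 0.012000 × 0.614 + 0.008 = 0.015368.
u_2 = 0.015368 × 0.614 + 0.008 = 0.017436.
u_3 = 0.017436 × 0.614 + 0.008 = 0.018706.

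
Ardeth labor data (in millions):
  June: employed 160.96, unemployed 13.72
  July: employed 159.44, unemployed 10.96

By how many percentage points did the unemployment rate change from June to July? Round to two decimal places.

June: labor force = 160.96 + 13.72 = 174.68; u = 13.72/174.68 = 7.85%.
July: labor force = 159.44 + 10.96 = 170.40; u = 10.96/170.40 = 6.43%.
Change = 6.43% − 7.85% = −1.42 pp.

The unemployment rate changed by −1.42 percentage points.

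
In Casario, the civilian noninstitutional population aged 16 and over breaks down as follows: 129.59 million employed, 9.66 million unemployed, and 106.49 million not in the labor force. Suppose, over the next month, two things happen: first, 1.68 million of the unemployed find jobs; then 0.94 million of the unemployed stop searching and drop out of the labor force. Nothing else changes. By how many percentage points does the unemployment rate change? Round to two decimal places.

The unemployment rate changes by −1.85 percentage points.

Initially, labor force = 129.59 + 9.66 = 139.25 million, so u = 9.66/139.25 = 6.94%.
After the first change, unemployed falls and employed rises by 1.68; labor force unchanged → E = 131.27, U = 7.98, labor force = 139.25 million.
After the second change, unemployed and labor force both fall by 0.94 → E = 131.27, U = 7.04, labor force = 138.31 million.
New unemployment rate = 7.04 / 138.31 = 5.09%.
Change = 5.09% − 6.94% = −1.85 percentage points.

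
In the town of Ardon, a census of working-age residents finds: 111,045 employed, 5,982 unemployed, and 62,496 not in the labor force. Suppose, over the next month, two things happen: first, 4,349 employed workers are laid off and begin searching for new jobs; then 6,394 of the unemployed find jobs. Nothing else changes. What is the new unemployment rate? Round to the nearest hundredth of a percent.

Initially, labor force = 111,045 + 5,982 = 117,027, so u = 5,982/117,027 = 5.11%.
After the first change, employed falls and unemployed rises by 4,349; labor force unchanged → E = 106,696, U = 10,331, labor force = 117,027.
After the second change, unemployed falls and employed rises by 6,394; labor force unchanged → E = 113,090, U = 3,937, labor force = 117,027.
New unemployment rate = 3,937 / 117,027 = 3.36%.

New unemployment rate ≈ 3.36%.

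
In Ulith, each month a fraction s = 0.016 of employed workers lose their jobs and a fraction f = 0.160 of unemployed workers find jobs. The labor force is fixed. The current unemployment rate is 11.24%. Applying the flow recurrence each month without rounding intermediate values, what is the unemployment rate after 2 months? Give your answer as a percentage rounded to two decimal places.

Unemployment rate after two months ≈ 10.55%.

With a fixed labor force, u_{t+1} = u_t + s·(1−u_t) − f·u_t = u_t·(1−s−f) + s.
Here 1−s−f = 0.824 and s = 0.016.
u_1 = 0.112400 × 0.824 + 0.016 = 0.108618.
u_2 = 0.108618 × 0.824 + 0.016 = 0.105501.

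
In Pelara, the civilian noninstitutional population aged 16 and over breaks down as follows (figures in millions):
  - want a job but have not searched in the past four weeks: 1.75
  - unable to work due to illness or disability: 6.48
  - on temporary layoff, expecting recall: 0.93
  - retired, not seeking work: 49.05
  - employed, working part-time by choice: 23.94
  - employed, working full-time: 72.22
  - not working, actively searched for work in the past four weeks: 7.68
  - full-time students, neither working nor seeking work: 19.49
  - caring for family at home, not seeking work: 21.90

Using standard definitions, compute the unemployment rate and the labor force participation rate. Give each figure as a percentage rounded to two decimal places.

Unemployment rate ≈ 8.22%; labor force participation rate ≈ 51.50%.

Employed = 23.94 + 72.22 = 96.16 million.
Unemployed = 0.93 + 7.68 = 8.61 million (jobless and actively searching, or on temporary layoff).
Labor force = 96.16 + 8.61 = 104.77 million.
Not in labor force = 1.75 + 6.48 + 49.05 + 19.49 + 21.90 = 98.67 million (those not working and not actively searching are outside the labor force — including those who want a job but have given up searching).
Civilian working-age population = 104.77 + 98.67 = 203.44 million.
Unemployment rate = 8.61 / 104.77 = 8.22%.
Labor force participation rate = 104.77 / 203.44 = 51.50%.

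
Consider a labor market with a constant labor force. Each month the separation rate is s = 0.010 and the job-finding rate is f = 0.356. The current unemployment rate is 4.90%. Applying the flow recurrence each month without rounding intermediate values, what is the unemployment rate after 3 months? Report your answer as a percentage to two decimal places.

With a fixed labor force, u_{t+1} = u_t + s·(1−u_t) − f·u_t = u_t·(1−s−f) + s.
Here 1−s−f = 0.634 and s = 0.010.
u_1 = 0.049000 × 0.634 + 0.010 = 0.041066.
u_2 = 0.041066 × 0.634 + 0.010 = 0.036036.
u_3 = 0.036036 × 0.634 + 0.010 = 0.032847.

Unemployment rate after three months ≈ 3.28%.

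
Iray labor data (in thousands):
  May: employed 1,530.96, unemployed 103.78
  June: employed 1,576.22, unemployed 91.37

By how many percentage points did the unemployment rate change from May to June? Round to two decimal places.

May: labor force = 1,530.96 + 103.78 = 1,634.74; u = 103.78/1,634.74 = 6.35%.
June: labor force = 1,576.22 + 91.37 = 1,667.59; u = 91.37/1,667.59 = 5.48%.
Change = 5.48% − 6.35% = −0.87 pp.

The unemployment rate changed by −0.87 percentage points.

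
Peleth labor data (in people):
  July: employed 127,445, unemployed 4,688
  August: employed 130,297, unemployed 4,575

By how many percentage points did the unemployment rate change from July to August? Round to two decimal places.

The unemployment rate changed by −0.16 percentage points.

July: labor force = 127,445 + 4,688 = 132,133; u = 4,688/132,133 = 3.55%.
August: labor force = 130,297 + 4,575 = 134,872; u = 4,575/134,872 = 3.39%.
Change = 3.39% − 3.55% = −0.16 pp.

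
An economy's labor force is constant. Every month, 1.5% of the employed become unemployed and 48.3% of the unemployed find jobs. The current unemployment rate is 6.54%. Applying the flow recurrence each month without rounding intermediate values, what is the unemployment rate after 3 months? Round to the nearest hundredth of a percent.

Unemployment rate after three months ≈ 3.46%.

With a fixed labor force, u_{t+1} = u_t + s·(1−u_t) − f·u_t = u_t·(1−s−f) + s.
Here 1−s−f = 0.502 and s = 0.015.
u_1 = 0.065400 × 0.502 + 0.015 = 0.047831.
u_2 = 0.047831 × 0.502 + 0.015 = 0.039011.
u_3 = 0.039011 × 0.502 + 0.015 = 0.034584.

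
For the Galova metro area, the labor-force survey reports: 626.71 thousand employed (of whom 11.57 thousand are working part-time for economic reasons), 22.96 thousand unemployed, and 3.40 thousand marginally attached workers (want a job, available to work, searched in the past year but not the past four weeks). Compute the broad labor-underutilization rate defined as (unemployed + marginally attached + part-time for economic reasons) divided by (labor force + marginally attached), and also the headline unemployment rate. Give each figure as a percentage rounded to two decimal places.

Broad underutilization rate ≈ 5.81%; headline unemployment rate ≈ 3.53%.

Labor force = 626.71 + 22.96 = 649.67 thousand.
Numerator = 22.96 + 3.40 + 11.57 = 37.93 thousand.
Denominator = 649.67 + 3.40 = 653.07 thousand.
Broad rate = 37.93 / 653.07 = 5.81%.
Headline unemployment rate = 22.96 / 649.67 = 3.53%.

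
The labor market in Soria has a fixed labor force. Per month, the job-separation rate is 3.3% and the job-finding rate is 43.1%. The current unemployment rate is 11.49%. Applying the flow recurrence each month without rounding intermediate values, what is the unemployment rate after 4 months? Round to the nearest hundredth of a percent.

Unemployment rate after four months ≈ 7.47%.

With a fixed labor force, u_{t+1} = u_t + s·(1−u_t) − f·u_t = u_t·(1−s−f) + s.
Here 1−s−f = 0.536 and s = 0.033.
u_1 = 0.114900 × 0.536 + 0.033 = 0.094586.
u_2 = 0.094586 × 0.536 + 0.033 = 0.083698.
u_3 = 0.083698 × 0.536 + 0.033 = 0.077862.
u_4 = 0.077862 × 0.536 + 0.033 = 0.074734.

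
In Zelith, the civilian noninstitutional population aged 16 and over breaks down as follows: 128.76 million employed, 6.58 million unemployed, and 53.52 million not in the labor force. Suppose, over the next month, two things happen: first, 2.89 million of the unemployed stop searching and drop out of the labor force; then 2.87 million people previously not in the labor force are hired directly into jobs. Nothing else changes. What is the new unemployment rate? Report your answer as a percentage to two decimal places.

Initially, labor force = 128.76 + 6.58 = 135.34 million, so u = 6.58/135.34 = 4.86%.
After the first change, unemployed and labor force both fall by 2.89 → E = 128.76, U = 3.69, labor force = 132.45 million.
After the second change, employed and labor force both rise by 2.87; unemployed unchanged → E = 131.63, U = 3.69, labor force = 135.32 million.
New unemployment rate = 3.69 / 135.32 = 2.73%.

New unemployment rate ≈ 2.73%.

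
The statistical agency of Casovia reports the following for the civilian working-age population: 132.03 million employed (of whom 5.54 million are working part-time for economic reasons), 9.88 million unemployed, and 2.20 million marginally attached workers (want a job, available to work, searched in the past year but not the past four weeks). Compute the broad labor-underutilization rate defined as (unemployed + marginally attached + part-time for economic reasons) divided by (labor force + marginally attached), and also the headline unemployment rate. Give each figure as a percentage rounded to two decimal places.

Broad underutilization rate ≈ 12.23%; headline unemployment rate ≈ 6.96%.

Labor force = 132.03 + 9.88 = 141.91 million.
Numerator = 9.88 + 2.20 + 5.54 = 17.62 million.
Denominator = 141.91 + 2.20 = 144.11 million.
Broad rate = 17.62 / 144.11 = 12.23%.
Headline unemployment rate = 9.88 / 141.91 = 6.96%.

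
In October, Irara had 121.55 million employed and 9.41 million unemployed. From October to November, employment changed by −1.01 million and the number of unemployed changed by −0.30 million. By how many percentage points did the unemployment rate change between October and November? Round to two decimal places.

The unemployment rate changed by −0.16 percentage points.

October: labor force = 121.55 + 9.41 = 130.96; u = 9.41/130.96 = 7.19%.
November: labor force = 120.54 + 9.11 = 129.65; u = 9.11/129.65 = 7.03%.
Change = 7.03% − 7.19% = −0.16 pp.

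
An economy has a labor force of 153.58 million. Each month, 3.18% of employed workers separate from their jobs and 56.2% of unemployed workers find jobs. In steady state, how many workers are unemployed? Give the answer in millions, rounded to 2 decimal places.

About 8.22 million are unemployed in steady state.

Steady-state unemployment rate u* = s/(s+f) = 3.18/(3.18+56.2) = 0.053553.
Unemployed = u* × labor force = 0.053553 × 153.58 ≈ 8.22 million.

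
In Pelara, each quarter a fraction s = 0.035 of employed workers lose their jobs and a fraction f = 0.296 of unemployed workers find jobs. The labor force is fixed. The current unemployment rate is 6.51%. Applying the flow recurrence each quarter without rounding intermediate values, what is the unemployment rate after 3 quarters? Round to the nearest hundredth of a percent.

With a fixed labor force, u_{t+1} = u_t + s·(1−u_t) − f·u_t = u_t·(1−s−f) + s.
Here 1−s−f = 0.669 and s = 0.035.
u_1 = 0.065100 × 0.669 + 0.035 = 0.078552.
u_2 = 0.078552 × 0.669 + 0.035 = 0.087551.
u_3 = 0.087551 × 0.669 + 0.035 = 0.093572.

Unemployment rate after three quarters ≈ 9.36%.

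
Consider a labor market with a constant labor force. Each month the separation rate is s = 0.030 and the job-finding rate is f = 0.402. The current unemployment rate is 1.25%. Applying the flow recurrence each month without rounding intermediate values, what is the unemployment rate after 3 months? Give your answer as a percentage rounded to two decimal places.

Unemployment rate after three months ≈ 5.90%.

With a fixed labor force, u_{t+1} = u_t + s·(1−u_t) − f·u_t = u_t·(1−s−f) + s.
Here 1−s−f = 0.568 and s = 0.030.
u_1 = 0.012500 × 0.568 + 0.030 = 0.037100.
u_2 = 0.037100 × 0.568 + 0.030 = 0.051073.
u_3 = 0.051073 × 0.568 + 0.030 = 0.059009.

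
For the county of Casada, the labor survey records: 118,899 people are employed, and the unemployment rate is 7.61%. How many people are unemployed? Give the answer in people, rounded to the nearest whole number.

About 9,793 are unemployed.

Let U be the number unemployed. The labor force is E + U, and U/(E+U) = 0.0761.
So U = 0.0761 × 118,899 / (1 − 0.0761) = 9048.21 / 0.9239 ≈ 9,793.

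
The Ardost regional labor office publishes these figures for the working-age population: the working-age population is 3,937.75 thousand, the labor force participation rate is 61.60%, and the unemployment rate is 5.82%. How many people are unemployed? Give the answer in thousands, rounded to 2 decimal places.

About 141.17 thousand are unemployed.

Labor force = 0.6160 × 3,937.75 = 2,425.65 thousand.
Unemployed = 0.0582 × 2,425.65 ≈ 141.17 thousand.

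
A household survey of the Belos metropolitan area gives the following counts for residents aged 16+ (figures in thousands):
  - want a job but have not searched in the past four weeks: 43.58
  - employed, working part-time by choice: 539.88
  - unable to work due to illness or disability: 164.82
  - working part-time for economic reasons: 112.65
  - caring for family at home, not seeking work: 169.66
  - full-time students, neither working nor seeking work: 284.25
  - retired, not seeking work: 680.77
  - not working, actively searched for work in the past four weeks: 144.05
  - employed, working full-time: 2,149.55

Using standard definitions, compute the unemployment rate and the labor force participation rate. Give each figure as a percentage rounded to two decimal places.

Unemployment rate ≈ 4.89%; labor force participation rate ≈ 68.69%.

Employed = 539.88 + 112.65 + 2,149.55 = 2,802.08 thousand (anyone who worked, including part-time for economic reasons, counts as employed).
Unemployed = 144.05 thousand.
Labor force = 2,802.08 + 144.05 = 2,946.13 thousand.
Not in labor force = 43.58 + 164.82 + 169.66 + 284.25 + 680.77 = 1,343.08 thousand (those not working and not actively searching are outside the labor force — including those who want a job but have given up searching).
Civilian working-age population = 2,946.13 + 1,343.08 = 4,289.21 thousand.
Unemployment rate = 144.05 / 2,946.13 = 4.89%.
Labor force participation rate = 2,946.13 / 4,289.21 = 68.69%.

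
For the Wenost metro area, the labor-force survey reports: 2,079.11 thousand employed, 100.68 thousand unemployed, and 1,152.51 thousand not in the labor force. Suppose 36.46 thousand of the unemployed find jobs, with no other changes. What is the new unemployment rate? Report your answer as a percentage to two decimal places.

New unemployment rate ≈ 2.95%.

Initially, labor force = 2,079.11 + 100.68 = 2,179.79 thousand, so u = 100.68/2,179.79 = 4.62%.
After the change, unemployed falls and employed rises by 36.46; labor force unchanged → E = 2,115.57, U = 64.22, labor force = 2,179.79 thousand.
New unemployment rate = 64.22 / 2,179.79 = 2.95%.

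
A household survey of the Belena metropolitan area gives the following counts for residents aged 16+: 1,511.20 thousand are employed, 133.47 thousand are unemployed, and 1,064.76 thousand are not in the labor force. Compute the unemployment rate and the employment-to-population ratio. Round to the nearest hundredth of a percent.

Labor force = employed + unemployed = 1,511.20 + 133.47 = 1,644.67 thousand.
Working-age population = 1,644.67 + 1,064.76 = 2,709.43 thousand.
Unemployment rate = 133.47 / 1,644.67 = 8.12%.
Employment-population ratio = 1,511.20 / 2,709.43 = 55.78%.

Unemployment rate ≈ 8.12%; employment-population ratio ≈ 55.78%.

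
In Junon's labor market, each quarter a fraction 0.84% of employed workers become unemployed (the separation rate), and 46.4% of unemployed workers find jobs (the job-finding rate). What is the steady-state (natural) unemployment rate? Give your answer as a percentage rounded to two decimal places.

At steady state the flows balance: s·E = f·U, so U/(E+U) = s/(s+f).
u* = 0.84 / (0.84 + 46.4) = 0.84 / 47.24 = 1.78%.

Steady-state unemployment rate ≈ 1.78%.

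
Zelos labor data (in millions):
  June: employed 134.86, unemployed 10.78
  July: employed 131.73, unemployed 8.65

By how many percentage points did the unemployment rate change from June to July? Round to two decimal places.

June: labor force = 134.86 + 10.78 = 145.64; u = 10.78/145.64 = 7.40%.
July: labor force = 131.73 + 8.65 = 140.38; u = 8.65/140.38 = 6.16%.
Change = 6.16% − 7.40% = −1.24 pp.

The unemployment rate changed by −1.24 percentage points.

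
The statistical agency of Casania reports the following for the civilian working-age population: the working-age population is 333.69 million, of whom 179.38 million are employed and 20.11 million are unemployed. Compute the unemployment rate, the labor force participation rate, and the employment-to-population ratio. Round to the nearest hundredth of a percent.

Unemployment rate ≈ 10.08%; labor force participation rate ≈ 59.78%; employment-population ratio ≈ 53.76%.

Labor force = employed + unemployed = 179.38 + 20.11 = 199.49 million.
Unemployment rate = 20.11 / 199.49 = 10.08%.
Labor force participation rate = 199.49 / 333.69 = 59.78%.
Employment-population ratio = 179.38 / 333.69 = 53.76%.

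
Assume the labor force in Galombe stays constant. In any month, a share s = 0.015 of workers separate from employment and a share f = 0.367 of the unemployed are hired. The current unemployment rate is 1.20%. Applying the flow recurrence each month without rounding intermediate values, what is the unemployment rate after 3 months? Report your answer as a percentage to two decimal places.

With a fixed labor force, u_{t+1} = u_t + s·(1−u_t) − f·u_t = u_t·(1−s−f) + s.
Here 1−s−f = 0.618 and s = 0.015.
u_1 = 0.012000 × 0.618 + 0.015 = 0.022416.
u_2 = 0.022416 × 0.618 + 0.015 = 0.028853.
u_3 = 0.028853 × 0.618 + 0.015 = 0.032831.

Unemployment rate after three months ≈ 3.28%.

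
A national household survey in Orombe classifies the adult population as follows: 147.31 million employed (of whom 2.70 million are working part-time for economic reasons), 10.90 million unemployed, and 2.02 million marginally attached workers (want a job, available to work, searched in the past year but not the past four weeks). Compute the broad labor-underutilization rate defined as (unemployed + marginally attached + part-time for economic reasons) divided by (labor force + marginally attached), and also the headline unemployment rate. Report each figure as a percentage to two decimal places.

Labor force = 147.31 + 10.90 = 158.21 million.
Numerator = 10.90 + 2.02 + 2.70 = 15.62 million.
Denominator = 158.21 + 2.02 = 160.23 million.
Broad rate = 15.62 / 160.23 = 9.75%.
Headline unemployment rate = 10.90 / 158.21 = 6.89%.

Broad underutilization rate ≈ 9.75%; headline unemployment rate ≈ 6.89%.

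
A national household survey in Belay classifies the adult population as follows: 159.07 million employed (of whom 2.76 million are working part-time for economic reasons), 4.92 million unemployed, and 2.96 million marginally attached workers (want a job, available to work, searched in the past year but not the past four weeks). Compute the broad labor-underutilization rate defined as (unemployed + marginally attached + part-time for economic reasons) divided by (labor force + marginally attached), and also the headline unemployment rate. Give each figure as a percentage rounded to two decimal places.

Labor force = 159.07 + 4.92 = 163.99 million.
Numerator = 4.92 + 2.96 + 2.76 = 10.64 million.
Denominator = 163.99 + 2.96 = 166.95 million.
Broad rate = 10.64 / 166.95 = 6.37%.
Headline unemployment rate = 4.92 / 163.99 = 3.00%.

Broad underutilization rate ≈ 6.37%; headline unemployment rate ≈ 3.00%.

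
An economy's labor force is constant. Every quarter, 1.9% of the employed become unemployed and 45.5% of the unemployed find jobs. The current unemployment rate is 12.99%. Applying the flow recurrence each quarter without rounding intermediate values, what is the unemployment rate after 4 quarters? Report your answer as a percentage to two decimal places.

With a fixed labor force, u_{t+1} = u_t + s·(1−u_t) − f·u_t = u_t·(1−s−f) + s.
Here 1−s−f = 0.526 and s = 0.019.
u_1 = 0.129900 × 0.526 + 0.019 = 0.087327.
u_2 = 0.087327 × 0.526 + 0.019 = 0.064934.
u_3 = 0.064934 × 0.526 + 0.019 = 0.053155.
u_4 = 0.053155 × 0.526 + 0.019 = 0.046960.

Unemployment rate after four quarters ≈ 4.70%.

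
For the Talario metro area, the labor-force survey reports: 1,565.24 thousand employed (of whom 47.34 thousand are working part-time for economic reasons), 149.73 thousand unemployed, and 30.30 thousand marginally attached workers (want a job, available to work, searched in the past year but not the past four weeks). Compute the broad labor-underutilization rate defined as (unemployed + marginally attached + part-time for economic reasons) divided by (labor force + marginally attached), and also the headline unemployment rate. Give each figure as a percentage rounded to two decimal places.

Labor force = 1,565.24 + 149.73 = 1,714.97 thousand.
Numerator = 149.73 + 30.30 + 47.34 = 227.37 thousand.
Denominator = 1,714.97 + 30.30 = 1,745.27 thousand.
Broad rate = 227.37 / 1,745.27 = 13.03%.
Headline unemployment rate = 149.73 / 1,714.97 = 8.73%.

Broad underutilization rate ≈ 13.03%; headline unemployment rate ≈ 8.73%.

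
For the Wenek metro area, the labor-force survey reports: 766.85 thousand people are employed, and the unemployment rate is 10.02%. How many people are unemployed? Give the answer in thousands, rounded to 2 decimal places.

Let U be the number unemployed. The labor force is E + U, and U/(E+U) = 0.1002.
So U = 0.1002 × 766.85 / (1 − 0.1002) = 76.8384 / 0.8998 ≈ 85.39 thousand.

About 85.39 thousand are unemployed.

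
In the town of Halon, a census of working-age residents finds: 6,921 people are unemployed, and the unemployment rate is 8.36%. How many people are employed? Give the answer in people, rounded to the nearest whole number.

Labor force = U / u = 6,921 / 0.0836 ≈ 82,787.
Employed = labor force − unemployed = 82,787 − 6,921 = 75,866.

About 75,866 are employed.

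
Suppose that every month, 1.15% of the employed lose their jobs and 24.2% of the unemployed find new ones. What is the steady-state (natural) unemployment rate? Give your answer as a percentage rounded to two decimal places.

Steady-state unemployment rate ≈ 4.54%.

At steady state the flows balance: s·E = f·U, so U/(E+U) = s/(s+f).
u* = 1.15 / (1.15 + 24.2) = 1.15 / 25.35 = 4.54%.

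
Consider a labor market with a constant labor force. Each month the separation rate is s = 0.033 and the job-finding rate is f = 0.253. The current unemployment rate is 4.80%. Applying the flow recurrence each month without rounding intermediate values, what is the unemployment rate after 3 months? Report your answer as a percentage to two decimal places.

With a fixed labor force, u_{t+1} = u_t + s·(1−u_t) − f·u_t = u_t·(1−s−f) + s.
Here 1−s−f = 0.714 and s = 0.033.
u_1 = 0.048000 × 0.714 + 0.033 = 0.067272.
u_2 = 0.067272 × 0.714 + 0.033 = 0.081032.
u_3 = 0.081032 × 0.714 + 0.033 = 0.090857.

Unemployment rate after three months ≈ 9.09%.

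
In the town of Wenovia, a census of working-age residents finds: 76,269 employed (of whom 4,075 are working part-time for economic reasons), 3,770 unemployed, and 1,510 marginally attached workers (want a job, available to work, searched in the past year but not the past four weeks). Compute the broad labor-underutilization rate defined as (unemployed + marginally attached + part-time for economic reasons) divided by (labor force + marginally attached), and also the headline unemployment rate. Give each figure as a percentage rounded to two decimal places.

Labor force = 76,269 + 3,770 = 80,039.
Numerator = 3,770 + 1,510 + 4,075 = 9,355.
Denominator = 80,039 + 1,510 = 81,549.
Broad rate = 9,355 / 81,549 = 11.47%.
Headline unemployment rate = 3,770 / 80,039 = 4.71%.

Broad underutilization rate ≈ 11.47%; headline unemployment rate ≈ 4.71%.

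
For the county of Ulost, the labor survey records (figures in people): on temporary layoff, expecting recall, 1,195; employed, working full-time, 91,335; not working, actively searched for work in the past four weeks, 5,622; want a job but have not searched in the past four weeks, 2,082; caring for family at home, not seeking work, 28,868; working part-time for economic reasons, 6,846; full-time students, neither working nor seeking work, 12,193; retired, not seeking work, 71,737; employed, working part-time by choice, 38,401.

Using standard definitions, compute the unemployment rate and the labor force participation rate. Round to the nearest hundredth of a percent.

Employed = 91,335 + 6,846 + 38,401 = 136,582 (anyone who worked, including part-time for economic reasons, counts as employed).
Unemployed = 1,195 + 5,622 = 6,817 (jobless and actively searching, or on temporary layoff).
Labor force = 136,582 + 6,817 = 143,399.
Not in labor force = 2,082 + 28,868 + 12,193 + 71,737 = 114,880 (those not working and not actively searching are outside the labor force — including those who want a job but have given up searching).
Civilian working-age population = 143,399 + 114,880 = 258,279.
Unemployment rate = 6,817 / 143,399 = 4.75%.
Labor force participation rate = 143,399 / 258,279 = 55.52%.

Unemployment rate ≈ 4.75%; labor force participation rate ≈ 55.52%.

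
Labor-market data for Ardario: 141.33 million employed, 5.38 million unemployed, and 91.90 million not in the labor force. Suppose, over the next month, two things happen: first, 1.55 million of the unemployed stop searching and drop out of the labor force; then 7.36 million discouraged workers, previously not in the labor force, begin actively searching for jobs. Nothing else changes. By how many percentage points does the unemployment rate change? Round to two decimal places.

Initially, labor force = 141.33 + 5.38 = 146.71 million, so u = 5.38/146.71 = 3.67%.
After the first change, unemployed and labor force both fall by 1.55 → E = 141.33, U = 3.83, labor force = 145.16 million.
After the second change, unemployed and labor force both rise by 7.36 → E = 141.33, U = 11.19, labor force = 152.52 million.
New unemployment rate = 11.19 / 152.52 = 7.34%.
Change = 7.34% − 3.67% = +3.67 percentage points.

The unemployment rate changes by +3.67 percentage points.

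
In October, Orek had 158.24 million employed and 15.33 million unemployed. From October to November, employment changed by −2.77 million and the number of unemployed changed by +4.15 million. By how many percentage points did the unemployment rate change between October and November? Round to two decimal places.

The unemployment rate changed by +2.30 percentage points.

October: labor force = 158.24 + 15.33 = 173.57; u = 15.33/173.57 = 8.83%.
November: labor force = 155.47 + 19.48 = 174.95; u = 19.48/174.95 = 11.13%.
Change = 11.13% − 8.83% = +2.30 pp.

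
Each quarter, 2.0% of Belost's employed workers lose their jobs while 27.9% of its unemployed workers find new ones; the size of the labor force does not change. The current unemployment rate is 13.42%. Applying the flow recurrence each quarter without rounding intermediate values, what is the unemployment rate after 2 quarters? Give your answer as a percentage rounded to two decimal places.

Unemployment rate after two quarters ≈ 10.00%.

With a fixed labor force, u_{t+1} = u_t + s·(1−u_t) − f·u_t = u_t·(1−s−f) + s.
Here 1−s−f = 0.701 and s = 0.020.
u_1 = 0.134200 × 0.701 + 0.020 = 0.114074.
u_2 = 0.114074 × 0.701 + 0.020 = 0.099966.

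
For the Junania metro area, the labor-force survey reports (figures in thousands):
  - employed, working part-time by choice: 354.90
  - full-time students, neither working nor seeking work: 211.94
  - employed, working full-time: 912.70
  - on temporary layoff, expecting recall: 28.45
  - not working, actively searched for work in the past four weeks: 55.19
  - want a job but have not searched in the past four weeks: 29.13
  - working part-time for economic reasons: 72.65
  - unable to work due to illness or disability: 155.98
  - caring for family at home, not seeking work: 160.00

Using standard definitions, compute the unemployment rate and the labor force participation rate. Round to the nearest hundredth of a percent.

Unemployment rate ≈ 5.87%; labor force participation rate ≈ 71.88%.

Employed = 354.90 + 912.70 + 72.65 = 1,340.25 thousand (anyone who worked, including part-time for economic reasons, counts as employed).
Unemployed = 28.45 + 55.19 = 83.64 thousand (jobless and actively searching, or on temporary layoff).
Labor force = 1,340.25 + 83.64 = 1,423.89 thousand.
Not in labor force = 211.94 + 29.13 + 155.98 + 160.00 = 557.05 thousand (those not working and not actively searching are outside the labor force — including those who want a job but have given up searching).
Civilian working-age population = 1,423.89 + 557.05 = 1,980.94 thousand.
Unemployment rate = 83.64 / 1,423.89 = 5.87%.
Labor force participation rate = 1,423.89 / 1,980.94 = 71.88%.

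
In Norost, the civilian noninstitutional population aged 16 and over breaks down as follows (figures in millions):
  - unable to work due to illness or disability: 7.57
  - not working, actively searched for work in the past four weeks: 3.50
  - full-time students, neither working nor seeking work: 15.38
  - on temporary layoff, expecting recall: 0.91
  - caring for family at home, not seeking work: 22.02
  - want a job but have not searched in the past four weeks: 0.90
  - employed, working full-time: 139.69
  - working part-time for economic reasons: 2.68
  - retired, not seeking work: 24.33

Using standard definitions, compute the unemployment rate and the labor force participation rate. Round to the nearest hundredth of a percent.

Employed = 139.69 + 2.68 = 142.37 million (anyone who worked, including part-time for economic reasons, counts as employed).
Unemployed = 3.50 + 0.91 = 4.41 million (jobless and actively searching, or on temporary layoff).
Labor force = 142.37 + 4.41 = 146.78 million.
Not in labor force = 7.57 + 15.38 + 22.02 + 0.90 + 24.33 = 70.20 million (those not working and not actively searching are outside the labor force — including those who want a job but have given up searching).
Civilian working-age population = 146.78 + 70.20 = 216.98 million.
Unemployment rate = 4.41 / 146.78 = 3.00%.
Labor force participation rate = 146.78 / 216.98 = 67.65%.

Unemployment rate ≈ 3.00%; labor force participation rate ≈ 67.65%.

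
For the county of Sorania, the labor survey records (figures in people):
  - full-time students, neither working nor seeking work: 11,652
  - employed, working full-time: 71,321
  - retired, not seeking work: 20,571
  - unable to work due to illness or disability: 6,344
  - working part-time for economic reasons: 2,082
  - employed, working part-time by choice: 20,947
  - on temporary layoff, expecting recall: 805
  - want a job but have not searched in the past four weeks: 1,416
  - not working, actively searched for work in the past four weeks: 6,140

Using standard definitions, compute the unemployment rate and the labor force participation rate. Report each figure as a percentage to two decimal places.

Employed = 71,321 + 2,082 + 20,947 = 94,350 (anyone who worked, including part-time for economic reasons, counts as employed).
Unemployed = 805 + 6,140 = 6,945 (jobless and actively searching, or on temporary layoff).
Labor force = 94,350 + 6,945 = 101,295.
Not in labor force = 11,652 + 20,571 + 6,344 + 1,416 = 39,983 (those not working and not actively searching are outside the labor force — including those who want a job but have given up searching).
Civilian working-age population = 101,295 + 39,983 = 141,278.
Unemployment rate = 6,945 / 101,295 = 6.86%.
Labor force participation rate = 101,295 / 141,278 = 71.70%.

Unemployment rate ≈ 6.86%; labor force participation rate ≈ 71.70%.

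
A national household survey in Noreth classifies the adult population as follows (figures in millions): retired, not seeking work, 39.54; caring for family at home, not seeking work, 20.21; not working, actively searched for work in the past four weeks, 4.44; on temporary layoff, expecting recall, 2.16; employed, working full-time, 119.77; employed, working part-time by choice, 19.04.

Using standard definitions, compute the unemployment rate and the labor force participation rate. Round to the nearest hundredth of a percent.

Employed = 119.77 + 19.04 = 138.81 million.
Unemployed = 4.44 + 2.16 = 6.60 million (jobless and actively searching, or on temporary layoff).
Labor force = 138.81 + 6.60 = 145.41 million.
Not in labor force = 39.54 + 20.21 = 59.75 million (those not working and not actively searching are outside the labor force).
Civilian working-age population = 145.41 + 59.75 = 205.16 million.
Unemployment rate = 6.60 / 145.41 = 4.54%.
Labor force participation rate = 145.41 / 205.16 = 70.88%.

Unemployment rate ≈ 4.54%; labor force participation rate ≈ 70.88%.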